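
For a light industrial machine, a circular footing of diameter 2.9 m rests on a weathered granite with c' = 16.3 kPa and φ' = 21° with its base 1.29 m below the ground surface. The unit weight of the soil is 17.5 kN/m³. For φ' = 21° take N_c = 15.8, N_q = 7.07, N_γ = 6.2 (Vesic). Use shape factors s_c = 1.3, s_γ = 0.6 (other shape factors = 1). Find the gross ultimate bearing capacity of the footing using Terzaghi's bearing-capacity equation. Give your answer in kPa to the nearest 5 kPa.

Effective surcharge at the founding depth q = γ·D_f = 17.5 × 1.29 = 22.575 kPa.
q_ult = c·N_c·s_c + q·N_q + 0.5·γ·B·N_γ·s_γ
     = 16.3 × 15.8 × 1.3 + 22.575 × 7.07 + 0.5 × 17.5 × 2.9 × 6.2 × 0.6
     = 334.8 + 159.61 + 94.395 = 588.8 kPa.

q_ult ≈ 590 kPa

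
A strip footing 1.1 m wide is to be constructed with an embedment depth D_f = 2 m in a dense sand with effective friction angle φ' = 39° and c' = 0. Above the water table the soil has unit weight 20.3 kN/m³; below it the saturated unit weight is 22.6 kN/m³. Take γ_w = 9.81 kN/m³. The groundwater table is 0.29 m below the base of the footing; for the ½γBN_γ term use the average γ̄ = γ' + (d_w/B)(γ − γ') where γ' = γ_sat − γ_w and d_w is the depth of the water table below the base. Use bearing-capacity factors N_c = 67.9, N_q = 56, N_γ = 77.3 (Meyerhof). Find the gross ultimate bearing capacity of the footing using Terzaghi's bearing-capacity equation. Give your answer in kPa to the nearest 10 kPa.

q = γ·D_f = 20.3 × 2 = 40.6 kPa.
γ' = 12.79 kN/m³; averaging over the depth B below the base, γ̄ = γ' + (d_w/B)(γ − γ') = 14.77 kN/m³.
q·N_q = 40.6 × 56 = 2273.6 kPa
0.5·γ·B·N_γ = 0.5 × 14.77 × 1.1 × 77.3 = 627.94 kPa
q_ult = 2273.6 + 627.94 = 2901.5 kPa.

q_ult ≈ 2900 kPa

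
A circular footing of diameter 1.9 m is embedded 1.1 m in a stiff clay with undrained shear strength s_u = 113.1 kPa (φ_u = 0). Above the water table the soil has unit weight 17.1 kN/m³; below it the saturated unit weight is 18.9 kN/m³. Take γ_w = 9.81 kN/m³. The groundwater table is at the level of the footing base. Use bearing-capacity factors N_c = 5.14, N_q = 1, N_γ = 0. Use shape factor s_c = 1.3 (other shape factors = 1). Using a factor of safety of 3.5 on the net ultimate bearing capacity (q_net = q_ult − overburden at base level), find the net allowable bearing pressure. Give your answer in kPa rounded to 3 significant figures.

q_all(net) ≈ 216 kPa

q = γ·D_f = 17.1 × 1.1 = 18.81 kPa.
c·N_c·s_c = 113.1 × 5.14 × 1.3 = 755.73 kPa
q·N_q = 18.81 × 1 = 18.81 kPa
q_ult = 755.73 + 18.81 = 774.54 kPa.
q_net = 774.54 − 18.81 = 755.73 kPa.
q_all(net) = 755.73 / 3.5 = 215.92 kPa.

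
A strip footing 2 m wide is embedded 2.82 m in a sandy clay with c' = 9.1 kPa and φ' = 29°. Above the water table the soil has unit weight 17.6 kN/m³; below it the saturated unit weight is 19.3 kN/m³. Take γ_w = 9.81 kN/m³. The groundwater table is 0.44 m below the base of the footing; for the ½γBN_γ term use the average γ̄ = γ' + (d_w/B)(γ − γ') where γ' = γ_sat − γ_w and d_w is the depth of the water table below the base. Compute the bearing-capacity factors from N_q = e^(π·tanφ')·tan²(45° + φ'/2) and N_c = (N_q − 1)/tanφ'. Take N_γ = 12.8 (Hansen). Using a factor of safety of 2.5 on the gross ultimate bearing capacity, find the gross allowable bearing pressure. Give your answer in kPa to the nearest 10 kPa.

N_q = e^(π·tan29°)·tan²(59.5°) = 16.44; N_c = (N_q − 1)/tanφ' = 27.86.
Effective surcharge at the founding depth q = γ·D_f = 17.6 × 2.82 = 49.632 kPa.
With d_w = 0.44 m < B, γ̄ = 9.49 + (0.44/2) × (17.6 − 9.49) = 11.274 kN/m³.
q_ult = c·N_c + q·N_q + 0.5·γ·B·N_γ
     = 9.1 × 27.86 + 49.632 × 16.443 + 0.5 × 11.274 × 2 × 12.8
     = 253.53 + 816.11 + 144.31 = 1214 kPa.
q_all = 1214 / 2.5 = 485.58 kPa.

q_all ≈ 490 kPa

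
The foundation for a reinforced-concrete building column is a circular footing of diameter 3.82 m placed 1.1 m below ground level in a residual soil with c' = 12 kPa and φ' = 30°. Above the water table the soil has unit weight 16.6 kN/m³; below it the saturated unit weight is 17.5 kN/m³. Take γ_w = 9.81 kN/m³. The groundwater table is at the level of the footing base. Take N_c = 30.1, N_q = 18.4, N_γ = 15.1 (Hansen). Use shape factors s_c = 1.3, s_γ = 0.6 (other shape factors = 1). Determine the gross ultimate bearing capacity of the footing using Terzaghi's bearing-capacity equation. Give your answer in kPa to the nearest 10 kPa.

Overburden at base level: q = 16.6 × 1.1 = 18.26 kPa.
Below the base the soil is submerged, so the ½γBN_γ term uses γ' = 17.5 − 9.81 = 7.69 kN/m³.
Cohesion term c·N_c·s_c = 12 × 30.1 × 1.3 = 469.56 kPa; surcharge term q·N_q = 18.26 × 18.4 = 335.98 kPa; self-weight term 0.5·γ·B·N_γ·s_γ = 0.5 × 7.69 × 3.82 × 15.1 × 0.6 = 133.07 kPa.
q_ult = 469.56 + 335.98 + 133.07 = 938.62 kPa.

q_ult ≈ 940 kPa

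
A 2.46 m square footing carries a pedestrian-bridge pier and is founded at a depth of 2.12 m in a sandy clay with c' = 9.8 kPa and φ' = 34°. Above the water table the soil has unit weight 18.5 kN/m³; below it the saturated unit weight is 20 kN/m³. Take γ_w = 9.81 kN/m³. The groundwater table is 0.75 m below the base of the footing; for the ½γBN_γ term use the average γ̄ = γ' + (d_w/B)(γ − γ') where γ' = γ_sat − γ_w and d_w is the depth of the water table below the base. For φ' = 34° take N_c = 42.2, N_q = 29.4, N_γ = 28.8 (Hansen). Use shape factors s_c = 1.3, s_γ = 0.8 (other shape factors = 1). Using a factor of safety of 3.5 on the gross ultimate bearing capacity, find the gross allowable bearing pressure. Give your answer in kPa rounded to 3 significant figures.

Effective surcharge at the founding depth q = γ·D_f = 18.5 × 2.12 = 39.22 kPa.
With d_w = 0.75 m < B, γ̄ = 10.19 + (0.75/2.46) × (18.5 − 10.19) = 12.724 kN/m³.
q_ult = c·N_c·s_c + q·N_q + 0.5·γ·B·N_γ·s_γ
     = 9.8 × 42.2 × 1.3 + 39.22 × 29.4 + 0.5 × 12.724 × 2.46 × 28.8 × 0.8
     = 537.63 + 1153.1 + 360.57 = 2051.3 kPa.
q_all = 2051.3 / 3.5 = 586.08 kPa.

q_all ≈ 586 kPa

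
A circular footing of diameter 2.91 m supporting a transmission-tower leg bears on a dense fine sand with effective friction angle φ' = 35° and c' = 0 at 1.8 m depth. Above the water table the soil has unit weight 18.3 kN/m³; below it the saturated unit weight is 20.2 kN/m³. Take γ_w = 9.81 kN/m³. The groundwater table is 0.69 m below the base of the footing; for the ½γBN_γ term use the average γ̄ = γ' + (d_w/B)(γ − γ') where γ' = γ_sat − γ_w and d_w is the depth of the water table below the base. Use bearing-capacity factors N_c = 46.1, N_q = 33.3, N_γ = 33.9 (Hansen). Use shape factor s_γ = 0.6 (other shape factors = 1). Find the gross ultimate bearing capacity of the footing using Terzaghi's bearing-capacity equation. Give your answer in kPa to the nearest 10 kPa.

Overburden at base level: q = 18.3 × 1.8 = 32.94 kPa.
The water table is 0.69 m below the base (< B = 2.91 m), so the ½γBN_γ term uses γ̄ = γ' + (d_w/B)(γ − γ') = 10.39 + (0.69/2.91)(18.3 − 10.39) = 12.266 kN/m³.
Surcharge term q·N_q = 32.94 × 33.3 = 1096.9 kPa; self-weight term 0.5·γ·B·N_γ·s_γ = 0.5 × 12.266 × 2.91 × 33.9 × 0.6 = 363 kPa.
q_ult = 1096.9 + 363 = 1459.9 kPa.

q_ult ≈ 1460 kPa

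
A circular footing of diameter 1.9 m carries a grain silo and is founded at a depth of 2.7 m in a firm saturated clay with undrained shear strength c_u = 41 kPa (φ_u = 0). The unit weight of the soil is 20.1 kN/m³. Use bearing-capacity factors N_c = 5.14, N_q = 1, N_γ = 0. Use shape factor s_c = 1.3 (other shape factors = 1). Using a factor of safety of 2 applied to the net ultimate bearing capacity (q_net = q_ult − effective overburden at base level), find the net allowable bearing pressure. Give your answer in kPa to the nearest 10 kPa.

q_all(net) ≈ 140 kPa

Overburden at base level: q = 20.1 × 2.7 = 54.27 kPa.
Cohesion term c·N_c·s_c = 41 × 5.14 × 1.3 = 273.96 kPa; surcharge term q·N_q = 54.27 × 1 = 54.27 kPa.
q_ult = 273.96 + 54.27 = 328.23 kPa.
Net ultimate: q_net = 328.23 − 54.27 = 273.96 kPa.
q_all(net) = 273.96 / 2 = 136.98 kPa.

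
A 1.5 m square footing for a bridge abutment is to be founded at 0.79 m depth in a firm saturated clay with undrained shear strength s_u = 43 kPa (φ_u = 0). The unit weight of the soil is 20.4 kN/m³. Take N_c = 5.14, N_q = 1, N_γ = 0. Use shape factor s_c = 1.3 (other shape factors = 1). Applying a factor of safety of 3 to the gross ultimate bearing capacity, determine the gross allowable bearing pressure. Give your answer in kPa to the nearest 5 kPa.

q_all ≈ 100 kPa

q = γ·D_f = 20.4 × 0.79 = 16.116 kPa.
c·N_c·s_c = 43 × 5.14 × 1.3 = 287.33 kPa
q·N_q = 16.116 × 1 = 16.116 kPa
q_ult = 287.33 + 16.116 = 303.44 kPa.
q_all = q_ult / FS = 303.44 / 3 = 101.15 kPa.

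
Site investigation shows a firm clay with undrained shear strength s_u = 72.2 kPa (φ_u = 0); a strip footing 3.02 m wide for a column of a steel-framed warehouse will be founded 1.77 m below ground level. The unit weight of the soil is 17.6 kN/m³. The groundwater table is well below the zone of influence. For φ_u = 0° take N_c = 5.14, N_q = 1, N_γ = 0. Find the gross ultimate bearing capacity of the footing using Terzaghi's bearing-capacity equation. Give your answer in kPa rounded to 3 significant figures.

q_ult ≈ 402 kPa

q = γ·D_f = 17.6 × 1.77 = 31.152 kPa.
c·N_c = 72.2 × 5.14 = 371.11 kPa
q·N_q = 31.152 × 1 = 31.152 kPa
q_ult = 371.11 + 31.152 = 402.26 kPa.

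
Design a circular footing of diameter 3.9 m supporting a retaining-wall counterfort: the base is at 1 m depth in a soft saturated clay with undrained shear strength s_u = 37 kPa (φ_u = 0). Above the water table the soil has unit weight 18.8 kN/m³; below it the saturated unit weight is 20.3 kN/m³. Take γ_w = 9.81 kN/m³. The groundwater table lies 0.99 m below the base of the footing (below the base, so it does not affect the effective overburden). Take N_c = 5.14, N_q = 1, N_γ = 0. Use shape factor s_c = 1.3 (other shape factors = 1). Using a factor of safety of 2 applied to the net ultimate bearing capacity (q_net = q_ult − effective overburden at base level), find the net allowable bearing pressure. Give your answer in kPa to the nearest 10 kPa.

q_all(net) ≈ 120 kPa

Effective surcharge at the founding depth q = γ·D_f = 18.8 × 1 = 18.8 kPa.
q_ult = c·N_c·s_c + q·N_q
     = 37 × 5.14 × 1.3 + 18.8 × 1
     = 247.23 + 18.8 = 266.03 kPa.
Net ultimate: q_net = 266.03 − 18.8 = 247.23 kPa.
q_all(net) = 247.23 / 2 = 123.62 kPa.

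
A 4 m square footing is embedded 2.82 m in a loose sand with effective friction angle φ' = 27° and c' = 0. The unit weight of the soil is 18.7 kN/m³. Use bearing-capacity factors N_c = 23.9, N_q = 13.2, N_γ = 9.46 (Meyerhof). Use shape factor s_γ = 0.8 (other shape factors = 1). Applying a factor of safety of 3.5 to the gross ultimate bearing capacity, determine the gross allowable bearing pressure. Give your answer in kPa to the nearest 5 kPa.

q_all ≈ 280 kPa

q = γ·D_f = 18.7 × 2.82 = 52.734 kPa.
q·N_q = 52.734 × 13.2 = 696.09 kPa
0.5·γ·B·N_γ·s_γ = 0.5 × 18.7 × 4 × 9.46 × 0.8 = 283.04 kPa
q_ult = 696.09 + 283.04 = 979.13 kPa.
q_all = q_ult / FS = 979.13 / 3.5 = 279.75 kPa.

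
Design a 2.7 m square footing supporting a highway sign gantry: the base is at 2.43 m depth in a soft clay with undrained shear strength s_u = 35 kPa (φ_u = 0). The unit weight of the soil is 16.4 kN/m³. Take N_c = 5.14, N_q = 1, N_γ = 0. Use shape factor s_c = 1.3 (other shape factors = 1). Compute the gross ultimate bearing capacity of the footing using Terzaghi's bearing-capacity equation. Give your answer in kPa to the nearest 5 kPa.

Overburden at base level: q = 16.4 × 2.43 = 39.852 kPa.
Cohesion term c·N_c·s_c = 35 × 5.14 × 1.3 = 233.87 kPa; surcharge term q·N_q = 39.852 × 1 = 39.852 kPa.
q_ult = 233.87 + 39.852 = 273.72 kPa.

q_ult ≈ 275 kPa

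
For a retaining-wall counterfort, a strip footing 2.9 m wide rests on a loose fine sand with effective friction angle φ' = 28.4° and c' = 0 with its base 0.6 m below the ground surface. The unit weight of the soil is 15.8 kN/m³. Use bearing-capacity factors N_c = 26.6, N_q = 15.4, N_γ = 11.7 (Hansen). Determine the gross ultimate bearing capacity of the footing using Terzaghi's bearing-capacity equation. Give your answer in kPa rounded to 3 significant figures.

Overburden at base level: q = 15.8 × 0.6 = 9.48 kPa.
Surcharge term q·N_q = 9.48 × 15.4 = 145.99 kPa; self-weight term 0.5·γ·B·N_γ = 0.5 × 15.8 × 2.9 × 11.7 = 268.05 kPa.
q_ult = 145.99 + 268.05 = 414.04 kPa.

q_ult ≈ 414 kPa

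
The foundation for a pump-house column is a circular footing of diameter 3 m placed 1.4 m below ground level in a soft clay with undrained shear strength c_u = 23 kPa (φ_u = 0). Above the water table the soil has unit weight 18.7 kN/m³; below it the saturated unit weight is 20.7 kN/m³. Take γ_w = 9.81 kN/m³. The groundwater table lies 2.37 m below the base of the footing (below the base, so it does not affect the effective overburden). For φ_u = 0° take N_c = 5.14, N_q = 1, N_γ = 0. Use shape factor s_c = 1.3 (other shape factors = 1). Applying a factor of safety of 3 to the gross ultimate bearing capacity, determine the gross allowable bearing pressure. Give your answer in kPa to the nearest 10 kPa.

Overburden at base level: q = 18.7 × 1.4 = 26.18 kPa.
Cohesion term c·N_c·s_c = 23 × 5.14 × 1.3 = 153.69 kPa; surcharge term q·N_q = 26.18 × 1 = 26.18 kPa.
q_ult = 153.69 + 26.18 = 179.87 kPa.
q_all = q_ult / FS = 179.87 / 3 = 59.955 kPa.

q_all ≈ 60 kPa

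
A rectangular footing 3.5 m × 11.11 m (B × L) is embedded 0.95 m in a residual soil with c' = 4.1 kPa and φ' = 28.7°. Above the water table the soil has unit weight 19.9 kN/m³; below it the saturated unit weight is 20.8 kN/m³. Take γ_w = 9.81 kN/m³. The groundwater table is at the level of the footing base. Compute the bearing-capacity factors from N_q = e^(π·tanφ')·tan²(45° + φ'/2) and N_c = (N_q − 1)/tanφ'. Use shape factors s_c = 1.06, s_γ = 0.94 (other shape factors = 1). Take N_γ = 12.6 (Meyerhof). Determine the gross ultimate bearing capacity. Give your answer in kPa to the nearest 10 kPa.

tan28.7° = 0.5475, so N_q = e^(π×0.5475)·tan²(59.35°) = 5.584 × 2.848 = 15.9.
N_c = (15.9 − 1)/tan28.7° = 27.22.
Overburden at base level: q = 19.9 × 0.95 = 18.905 kPa.
Below the base the soil is submerged, so the ½γBN_γ term uses γ' = 20.8 − 9.81 = 10.99 kN/m³.
Cohesion term c·N_c·s_c = 4.1 × 27.221 × 1.06 = 118.3 kPa; surcharge term q·N_q = 18.905 × 15.903 = 300.65 kPa; self-weight term 0.5·γ·B·N_γ·s_γ = 0.5 × 10.99 × 3.5 × 12.6 × 0.94 = 227.79 kPa.
q_ult = 118.3 + 300.65 + 227.79 = 646.74 kPa.

q_ult ≈ 650 kPa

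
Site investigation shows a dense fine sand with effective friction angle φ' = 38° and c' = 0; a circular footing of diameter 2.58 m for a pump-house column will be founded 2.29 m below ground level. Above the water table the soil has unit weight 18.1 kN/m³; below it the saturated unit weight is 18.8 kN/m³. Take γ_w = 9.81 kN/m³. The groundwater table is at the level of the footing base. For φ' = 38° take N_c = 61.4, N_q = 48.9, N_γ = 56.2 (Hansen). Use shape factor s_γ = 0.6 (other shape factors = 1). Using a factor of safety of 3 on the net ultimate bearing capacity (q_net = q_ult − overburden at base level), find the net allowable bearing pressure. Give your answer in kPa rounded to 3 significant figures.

q = γ·D_f = 18.1 × 2.29 = 41.449 kPa.
For the ½γBN_γ term take γ' = 18.8 − 9.81 = 8.99 kN/m³ (soil below base is submerged).
q·N_q = 41.449 × 48.9 = 2026.9 kPa
0.5·γ·B·N_γ·s_γ = 0.5 × 8.99 × 2.58 × 56.2 × 0.6 = 391.05 kPa
q_ult = 2026.9 + 391.05 = 2417.9 kPa.
q_net = 2417.9 − 41.449 = 2376.5 kPa.
q_all(net) = 2376.5 / 3 = 792.15 kPa.

q_all(net) ≈ 792 kPa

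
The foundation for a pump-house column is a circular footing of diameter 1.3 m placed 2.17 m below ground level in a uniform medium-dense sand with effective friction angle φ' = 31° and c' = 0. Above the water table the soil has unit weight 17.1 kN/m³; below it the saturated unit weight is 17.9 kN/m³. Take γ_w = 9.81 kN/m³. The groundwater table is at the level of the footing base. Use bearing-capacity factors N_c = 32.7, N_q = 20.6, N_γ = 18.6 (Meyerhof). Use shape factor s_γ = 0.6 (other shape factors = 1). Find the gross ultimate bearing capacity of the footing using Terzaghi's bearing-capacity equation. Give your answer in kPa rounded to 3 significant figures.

q_ult ≈ 823 kPa

q = γ·D_f = 17.1 × 2.17 = 37.107 kPa.
For the ½γBN_γ term take γ' = 17.9 − 9.81 = 8.09 kN/m³ (soil below base is submerged).
q·N_q = 37.107 × 20.6 = 764.4 kPa
0.5·γ·B·N_γ·s_γ = 0.5 × 8.09 × 1.3 × 18.6 × 0.6 = 58.685 kPa
q_ult = 764.4 + 58.685 = 823.09 kPa.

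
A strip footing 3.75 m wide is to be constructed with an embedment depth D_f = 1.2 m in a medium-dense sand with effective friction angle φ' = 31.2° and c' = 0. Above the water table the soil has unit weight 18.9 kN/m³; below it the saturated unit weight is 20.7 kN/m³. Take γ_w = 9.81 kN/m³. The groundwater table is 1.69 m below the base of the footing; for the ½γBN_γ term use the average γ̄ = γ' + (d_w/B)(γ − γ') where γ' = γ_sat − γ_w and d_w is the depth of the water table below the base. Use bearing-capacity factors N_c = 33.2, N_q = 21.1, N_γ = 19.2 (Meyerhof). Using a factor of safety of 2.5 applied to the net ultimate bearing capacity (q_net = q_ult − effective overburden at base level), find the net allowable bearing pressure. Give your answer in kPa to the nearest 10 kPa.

Overburden at base level: q = 18.9 × 1.2 = 22.68 kPa.
The water table is 1.69 m below the base (< B = 3.75 m), so the ½γBN_γ term uses γ̄ = γ' + (d_w/B)(γ − γ') = 10.89 + (1.69/3.75)(18.9 − 10.89) = 14.5 kN/m³.
Surcharge term q·N_q = 22.68 × 21.1 = 478.55 kPa; self-weight term 0.5·γ·B·N_γ = 0.5 × 14.5 × 3.75 × 19.2 = 521.99 kPa.
q_ult = 478.55 + 521.99 = 1000.5 kPa.
Net ultimate: q_net = 1000.5 − 22.68 = 977.86 kPa.
q_all(net) = 977.86 / 2.5 = 391.14 kPa.

q_all(net) ≈ 390 kPa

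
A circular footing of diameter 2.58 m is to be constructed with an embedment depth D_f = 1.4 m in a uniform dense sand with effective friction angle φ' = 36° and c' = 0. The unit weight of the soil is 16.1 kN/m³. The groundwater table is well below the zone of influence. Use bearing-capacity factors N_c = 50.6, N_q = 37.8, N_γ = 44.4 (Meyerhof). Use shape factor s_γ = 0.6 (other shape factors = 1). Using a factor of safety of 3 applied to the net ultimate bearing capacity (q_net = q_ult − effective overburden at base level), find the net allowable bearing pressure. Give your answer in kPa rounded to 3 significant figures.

q_all(net) ≈ 461 kPa

Overburden at base level: q = 16.1 × 1.4 = 22.54 kPa.
Surcharge term q·N_q = 22.54 × 37.8 = 852.01 kPa; self-weight term 0.5·γ·B·N_γ·s_γ = 0.5 × 16.1 × 2.58 × 44.4 × 0.6 = 553.29 kPa.
q_ult = 852.01 + 553.29 = 1405.3 kPa.
Net ultimate: q_net = 1405.3 − 22.54 = 1382.8 kPa.
q_all(net) = 1382.8 / 3 = 460.92 kPa.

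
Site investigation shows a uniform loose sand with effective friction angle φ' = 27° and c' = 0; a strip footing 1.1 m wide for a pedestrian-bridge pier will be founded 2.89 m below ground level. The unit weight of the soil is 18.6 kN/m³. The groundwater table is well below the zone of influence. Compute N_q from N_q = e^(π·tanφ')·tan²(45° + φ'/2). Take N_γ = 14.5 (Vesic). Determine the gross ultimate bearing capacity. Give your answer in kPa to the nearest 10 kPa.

q_ult ≈ 860 kPa

tan27° = 0.5095, so N_q = e^(π×0.5095)·tan²(58.5°) = 4.957 × 2.663 = 13.2.
Overburden at base level: q = 18.6 × 2.89 = 53.754 kPa.
Surcharge term q·N_q = 53.754 × 13.199 = 709.51 kPa; self-weight term 0.5·γ·B·N_γ = 0.5 × 18.6 × 1.1 × 14.5 = 148.34 kPa.
q_ult = 709.51 + 148.34 = 857.84 kPa.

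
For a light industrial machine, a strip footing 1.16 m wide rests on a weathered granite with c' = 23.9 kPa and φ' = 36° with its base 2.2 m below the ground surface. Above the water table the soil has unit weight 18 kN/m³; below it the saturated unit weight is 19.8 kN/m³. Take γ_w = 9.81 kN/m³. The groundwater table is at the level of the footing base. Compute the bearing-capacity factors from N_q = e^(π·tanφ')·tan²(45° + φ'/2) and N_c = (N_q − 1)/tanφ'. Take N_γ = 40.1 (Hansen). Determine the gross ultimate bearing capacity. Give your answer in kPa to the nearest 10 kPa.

tan36° = 0.7265, so N_q = e^(π×0.7265)·tan²(63°) = 9.801 × 3.852 = 37.75.
N_c = (37.75 − 1)/tan36° = 50.59.
Overburden at base level: q = 18 × 2.2 = 39.6 kPa.
Below the base the soil is submerged, so the ½γBN_γ term uses γ' = 19.8 − 9.81 = 9.99 kN/m³.
Cohesion term c·N_c = 23.9 × 50.585 = 1209 kPa; surcharge term q·N_q = 39.6 × 37.752 = 1495 kPa; self-weight term 0.5·γ·B·N_γ = 0.5 × 9.99 × 1.16 × 40.1 = 232.35 kPa.
q_ult = 1209 + 1495 + 232.35 = 2936.3 kPa.

q_ult ≈ 2940 kPa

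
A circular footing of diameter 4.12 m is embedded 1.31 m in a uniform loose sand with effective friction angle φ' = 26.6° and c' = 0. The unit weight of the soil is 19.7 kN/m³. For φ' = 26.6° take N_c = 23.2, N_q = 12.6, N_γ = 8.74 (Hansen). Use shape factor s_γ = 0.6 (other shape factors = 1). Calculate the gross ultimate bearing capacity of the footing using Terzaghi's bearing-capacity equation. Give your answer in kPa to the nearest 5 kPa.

q_ult ≈ 540 kPa

q = γ·D_f = 19.7 × 1.31 = 25.807 kPa.
q·N_q = 25.807 × 12.6 = 325.17 kPa
0.5·γ·B·N_γ·s_γ = 0.5 × 19.7 × 4.12 × 8.74 × 0.6 = 212.81 kPa
q_ult = 325.17 + 212.81 = 537.98 kPa.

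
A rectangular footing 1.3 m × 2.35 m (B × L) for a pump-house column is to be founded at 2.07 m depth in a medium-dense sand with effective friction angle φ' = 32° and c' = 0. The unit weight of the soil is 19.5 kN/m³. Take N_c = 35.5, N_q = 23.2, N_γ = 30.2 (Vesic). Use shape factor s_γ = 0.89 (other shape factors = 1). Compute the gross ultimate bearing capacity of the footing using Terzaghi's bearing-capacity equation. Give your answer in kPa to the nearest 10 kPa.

q_ult ≈ 1280 kPa

q = γ·D_f = 19.5 × 2.07 = 40.365 kPa.
q·N_q = 40.365 × 23.2 = 936.47 kPa
0.5·γ·B·N_γ·s_γ = 0.5 × 19.5 × 1.3 × 30.2 × 0.89 = 340.68 kPa
q_ult = 936.47 + 340.68 = 1277.1 kPa.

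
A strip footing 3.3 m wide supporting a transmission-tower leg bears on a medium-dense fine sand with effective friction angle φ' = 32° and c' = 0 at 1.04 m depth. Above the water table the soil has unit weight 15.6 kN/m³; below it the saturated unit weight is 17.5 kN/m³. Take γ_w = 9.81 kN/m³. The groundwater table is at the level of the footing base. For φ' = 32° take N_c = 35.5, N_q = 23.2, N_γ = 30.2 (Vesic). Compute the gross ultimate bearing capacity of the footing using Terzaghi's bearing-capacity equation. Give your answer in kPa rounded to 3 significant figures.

Effective surcharge at the founding depth q = γ·D_f = 15.6 × 1.04 = 16.224 kPa.
The water table coincides with the base, so in the self-weight term γ → γ' = 7.69 kN/m³.
q_ult = q·N_q + 0.5·γ·B·N_γ
     = 16.224 × 23.2 + 0.5 × 7.69 × 3.3 × 30.2
     = 376.4 + 383.19 = 759.59 kPa.

q_ult ≈ 760 kPa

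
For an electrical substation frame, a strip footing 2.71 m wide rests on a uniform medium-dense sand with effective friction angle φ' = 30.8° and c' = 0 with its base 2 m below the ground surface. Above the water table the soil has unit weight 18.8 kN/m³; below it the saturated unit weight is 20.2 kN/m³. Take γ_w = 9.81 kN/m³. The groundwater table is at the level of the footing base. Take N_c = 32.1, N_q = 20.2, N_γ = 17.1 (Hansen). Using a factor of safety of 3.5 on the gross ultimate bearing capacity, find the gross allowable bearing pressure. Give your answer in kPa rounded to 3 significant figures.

Overburden at base level: q = 18.8 × 2 = 37.6 kPa.
Below the base the soil is submerged, so the ½γBN_γ term uses γ' = 20.2 − 9.81 = 10.39 kN/m³.
Surcharge term q·N_q = 37.6 × 20.2 = 759.52 kPa; self-weight term 0.5·γ·B·N_γ = 0.5 × 10.39 × 2.71 × 17.1 = 240.74 kPa.
q_ult = 759.52 + 240.74 = 1000.3 kPa.
q_all = 1000.3 / 3.5 = 285.79 kPa.

q_all ≈ 286 kPa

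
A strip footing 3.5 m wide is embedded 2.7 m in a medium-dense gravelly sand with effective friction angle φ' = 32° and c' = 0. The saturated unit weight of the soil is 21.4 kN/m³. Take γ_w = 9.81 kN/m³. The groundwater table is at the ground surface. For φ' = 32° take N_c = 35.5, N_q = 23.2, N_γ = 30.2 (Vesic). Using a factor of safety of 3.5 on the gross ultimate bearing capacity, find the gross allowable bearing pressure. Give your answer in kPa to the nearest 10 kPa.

With the water table at the surface the whole profile is submerged: γ' = 21.4 − 9.81 = 11.59 kN/m³, so q = γ'·D_f = 31.293 kPa; the same γ' applies in the ½γBN_γ term.
q_ult = q·N_q + 0.5·γ·B·N_γ
     = 31.293 × 23.2 + 0.5 × 11.59 × 3.5 × 30.2
     = 726 + 612.53 = 1338.5 kPa.
q_all = 1338.5 / 3.5 = 382.44 kPa.

q_all ≈ 380 kPa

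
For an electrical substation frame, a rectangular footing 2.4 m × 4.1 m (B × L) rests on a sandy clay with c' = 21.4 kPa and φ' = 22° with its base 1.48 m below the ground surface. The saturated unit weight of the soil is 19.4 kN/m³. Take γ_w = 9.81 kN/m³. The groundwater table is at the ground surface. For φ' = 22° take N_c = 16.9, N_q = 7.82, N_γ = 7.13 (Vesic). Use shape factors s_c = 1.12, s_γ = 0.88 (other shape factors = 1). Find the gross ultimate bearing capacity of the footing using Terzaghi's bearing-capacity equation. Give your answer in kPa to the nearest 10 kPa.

q_ult ≈ 590 kPa

γ' = 19.4 − 9.81 = 9.59 kN/m³ (submerged throughout). q = 9.59 × 1.48 = 14.193 kPa; the same γ' applies in the ½γBN_γ term.
c·N_c·s_c = 21.4 × 16.9 × 1.12 = 405.06 kPa
q·N_q = 14.193 × 7.82 = 110.99 kPa
0.5·γ·B·N_γ·s_γ = 0.5 × 9.59 × 2.4 × 7.13 × 0.88 = 72.206 kPa
q_ult = 405.06 + 110.99 + 72.206 = 588.26 kPa.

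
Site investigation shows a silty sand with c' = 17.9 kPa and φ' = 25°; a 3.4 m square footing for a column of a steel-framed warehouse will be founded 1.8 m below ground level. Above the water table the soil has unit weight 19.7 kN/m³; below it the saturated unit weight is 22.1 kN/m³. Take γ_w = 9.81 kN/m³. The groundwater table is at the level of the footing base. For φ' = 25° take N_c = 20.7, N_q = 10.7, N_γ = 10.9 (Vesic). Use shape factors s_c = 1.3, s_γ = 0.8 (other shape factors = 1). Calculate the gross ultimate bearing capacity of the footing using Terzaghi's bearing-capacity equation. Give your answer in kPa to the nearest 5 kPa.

Overburden at base level: q = 19.7 × 1.8 = 35.46 kPa.
Below the base the soil is submerged, so the ½γBN_γ term uses γ' = 22.1 − 9.81 = 12.29 kN/m³.
Cohesion term c·N_c·s_c = 17.9 × 20.7 × 1.3 = 481.69 kPa; surcharge term q·N_q = 35.46 × 10.7 = 379.42 kPa; self-weight term 0.5·γ·B·N_γ·s_γ = 0.5 × 12.29 × 3.4 × 10.9 × 0.8 = 182.19 kPa.
q_ult = 481.69 + 379.42 + 182.19 = 1043.3 kPa.

q_ult ≈ 1045 kPa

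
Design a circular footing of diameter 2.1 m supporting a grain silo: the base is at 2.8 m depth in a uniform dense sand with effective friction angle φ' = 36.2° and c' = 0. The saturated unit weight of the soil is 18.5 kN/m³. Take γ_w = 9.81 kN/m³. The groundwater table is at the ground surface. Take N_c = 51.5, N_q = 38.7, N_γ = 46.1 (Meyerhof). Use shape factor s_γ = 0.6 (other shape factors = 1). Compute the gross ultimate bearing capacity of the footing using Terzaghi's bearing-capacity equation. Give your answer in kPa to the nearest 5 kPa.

q_ult ≈ 1195 kPa

Water table at ground surface, so effective unit weight γ' = 18.5 − 9.81 = 8.69 kN/m³ is used throughout; overburden q = 8.69 × 2.8 = 24.332 kPa; the same γ' applies in the ½γBN_γ term.
Surcharge term q·N_q = 24.332 × 38.7 = 941.65 kPa; self-weight term 0.5·γ·B·N_γ·s_γ = 0.5 × 8.69 × 2.1 × 46.1 × 0.6 = 252.38 kPa.
q_ult = 941.65 + 252.38 = 1194 kPa.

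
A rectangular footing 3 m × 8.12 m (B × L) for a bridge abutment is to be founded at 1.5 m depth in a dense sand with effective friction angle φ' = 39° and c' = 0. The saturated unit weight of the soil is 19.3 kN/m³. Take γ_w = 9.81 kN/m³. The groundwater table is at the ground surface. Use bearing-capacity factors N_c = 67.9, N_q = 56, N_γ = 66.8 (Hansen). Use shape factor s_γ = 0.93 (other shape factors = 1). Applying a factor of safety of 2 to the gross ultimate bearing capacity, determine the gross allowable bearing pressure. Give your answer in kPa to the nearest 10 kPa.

q_all ≈ 840 kPa

With the water table at the surface the whole profile is submerged: γ' = 19.3 − 9.81 = 9.49 kN/m³, so q = γ'·D_f = 14.235 kPa; the same γ' applies in the ½γBN_γ term.
q_ult = q·N_q + 0.5·γ·B·N_γ·s_γ
     = 14.235 × 56 + 0.5 × 9.49 × 3 × 66.8 × 0.93
     = 797.16 + 884.34 = 1681.5 kPa.
q_all = q_ult / FS = 1681.5 / 2 = 840.75 kPa.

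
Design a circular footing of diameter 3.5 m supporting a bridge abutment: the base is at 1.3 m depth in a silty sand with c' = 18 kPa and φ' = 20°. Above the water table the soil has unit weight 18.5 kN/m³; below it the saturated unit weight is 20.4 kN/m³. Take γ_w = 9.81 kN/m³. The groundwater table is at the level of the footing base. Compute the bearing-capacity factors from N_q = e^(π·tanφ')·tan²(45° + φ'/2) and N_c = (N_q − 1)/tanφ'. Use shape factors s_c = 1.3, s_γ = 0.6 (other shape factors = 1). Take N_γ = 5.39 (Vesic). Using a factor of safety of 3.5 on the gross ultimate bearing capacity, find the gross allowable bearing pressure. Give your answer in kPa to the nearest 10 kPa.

N_q = e^(π·tan20°)·tan²(55°) = 6.4; N_c = (N_q − 1)/tanφ' = 14.83.
q = γ·D_f = 18.5 × 1.3 = 24.05 kPa.
For the ½γBN_γ term take γ' = 20.4 − 9.81 = 10.59 kN/m³ (soil below base is submerged).
c·N_c·s_c = 18 × 14.835 × 1.3 = 347.13 kPa
q·N_q = 24.05 × 6.3994 = 153.91 kPa
0.5·γ·B·N_γ·s_γ = 0.5 × 10.59 × 3.5 × 5.39 × 0.6 = 59.934 kPa
q_ult = 347.13 + 153.91 + 59.934 = 560.97 kPa.
q_all = 560.97 / 3.5 = 160.28 kPa.

q_all ≈ 160 kPa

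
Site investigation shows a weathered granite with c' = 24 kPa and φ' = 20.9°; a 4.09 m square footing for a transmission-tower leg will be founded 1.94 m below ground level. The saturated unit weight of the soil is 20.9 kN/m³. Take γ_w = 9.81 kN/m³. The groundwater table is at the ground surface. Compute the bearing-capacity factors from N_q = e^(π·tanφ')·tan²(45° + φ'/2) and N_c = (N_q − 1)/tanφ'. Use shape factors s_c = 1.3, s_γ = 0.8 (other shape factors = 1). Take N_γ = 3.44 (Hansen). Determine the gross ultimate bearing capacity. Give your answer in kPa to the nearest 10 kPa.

q_ult ≈ 700 kPa

tan20.9° = 0.3819, so N_q = e^(π×0.3819)·tan²(55.45°) = 3.319 × 2.109 = 7.
N_c = (7 − 1)/tan20.9° = 15.71.
Water table at ground surface, so effective unit weight γ' = 20.9 − 9.81 = 11.09 kN/m³ is used throughout; overburden q = 11.09 × 1.94 = 21.515 kPa; the same γ' applies in the ½γBN_γ term.
Cohesion term c·N_c·s_c = 24 × 15.713 × 1.3 = 490.25 kPa; surcharge term q·N_q = 21.515 × 7.0002 = 150.61 kPa; self-weight term 0.5·γ·B·N_γ·s_γ = 0.5 × 11.09 × 4.09 × 3.44 × 0.8 = 62.413 kPa.
q_ult = 490.25 + 150.61 + 62.413 = 703.27 kPa.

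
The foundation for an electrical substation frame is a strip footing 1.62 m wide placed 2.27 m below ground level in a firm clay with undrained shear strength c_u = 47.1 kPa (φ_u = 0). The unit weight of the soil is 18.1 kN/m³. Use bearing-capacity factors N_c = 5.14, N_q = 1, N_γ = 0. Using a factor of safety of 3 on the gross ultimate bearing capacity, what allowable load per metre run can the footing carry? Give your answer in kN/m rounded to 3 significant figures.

≈ 153 kN/m

Overburden at base level: q = 18.1 × 2.27 = 41.087 kPa.
Cohesion term c·N_c = 47.1 × 5.14 = 242.09 kPa; surcharge term q·N_q = 41.087 × 1 = 41.087 kPa.
q_ult = 242.09 + 41.087 = 283.18 kPa.
Gross allowable pressure q_all = 283.18 / 3 = 94.394 kPa.
Allowable wall load = q_all × B = 94.394 × 1.62 = 152.92 kN per metre run.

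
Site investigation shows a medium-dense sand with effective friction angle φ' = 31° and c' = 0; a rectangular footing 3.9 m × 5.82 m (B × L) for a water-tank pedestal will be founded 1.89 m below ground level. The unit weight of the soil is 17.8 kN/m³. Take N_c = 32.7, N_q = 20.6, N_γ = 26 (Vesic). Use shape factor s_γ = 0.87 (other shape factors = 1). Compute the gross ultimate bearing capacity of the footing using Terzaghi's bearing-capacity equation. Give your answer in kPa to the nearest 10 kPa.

q = γ·D_f = 17.8 × 1.89 = 33.642 kPa.
q·N_q = 33.642 × 20.6 = 693.03 kPa
0.5·γ·B·N_γ·s_γ = 0.5 × 17.8 × 3.9 × 26 × 0.87 = 785.14 kPa
q_ult = 693.03 + 785.14 = 1478.2 kPa.

q_ult ≈ 1480 kPa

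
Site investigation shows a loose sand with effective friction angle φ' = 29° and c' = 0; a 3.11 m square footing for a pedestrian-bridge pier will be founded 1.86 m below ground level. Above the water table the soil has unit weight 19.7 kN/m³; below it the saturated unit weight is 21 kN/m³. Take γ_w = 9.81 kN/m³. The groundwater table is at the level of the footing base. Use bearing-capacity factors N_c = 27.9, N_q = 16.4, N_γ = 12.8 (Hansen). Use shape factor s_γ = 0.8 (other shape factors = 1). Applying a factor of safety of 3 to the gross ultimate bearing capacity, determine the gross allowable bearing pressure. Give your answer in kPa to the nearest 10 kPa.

q_all ≈ 260 kPa

Effective surcharge at the founding depth q = γ·D_f = 19.7 × 1.86 = 36.642 kPa.
The water table coincides with the base, so in the self-weight term γ → γ' = 11.19 kN/m³.
q_ult = q·N_q + 0.5·γ·B·N_γ·s_γ
     = 36.642 × 16.4 + 0.5 × 11.19 × 3.11 × 12.8 × 0.8
     = 600.93 + 178.18 = 779.11 kPa.
q_all = q_ult / FS = 779.11 / 3 = 259.7 kPa.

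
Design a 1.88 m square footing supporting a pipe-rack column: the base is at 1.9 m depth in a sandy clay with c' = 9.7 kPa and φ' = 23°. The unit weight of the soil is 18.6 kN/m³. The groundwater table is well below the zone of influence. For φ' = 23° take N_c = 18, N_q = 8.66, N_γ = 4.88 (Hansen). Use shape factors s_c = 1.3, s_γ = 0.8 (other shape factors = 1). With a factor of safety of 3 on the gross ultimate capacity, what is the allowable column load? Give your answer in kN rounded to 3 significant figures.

P_all ≈ 708 kN

Overburden at base level: q = 18.6 × 1.9 = 35.34 kPa.
Cohesion term c·N_c·s_c = 9.7 × 18 × 1.3 = 226.98 kPa; surcharge term q·N_q = 35.34 × 8.66 = 306.04 kPa; self-weight term 0.5·γ·B·N_γ·s_γ = 0.5 × 18.6 × 1.88 × 4.88 × 0.8 = 68.258 kPa.
q_ult = 226.98 + 306.04 + 68.258 = 601.28 kPa.
Gross allowable pressure q_all = 601.28 / 3 = 200.43 kPa.
Footing area = 3.5344 m², so allowable column load = 200.43 × 3.5344 = 708.39 kN.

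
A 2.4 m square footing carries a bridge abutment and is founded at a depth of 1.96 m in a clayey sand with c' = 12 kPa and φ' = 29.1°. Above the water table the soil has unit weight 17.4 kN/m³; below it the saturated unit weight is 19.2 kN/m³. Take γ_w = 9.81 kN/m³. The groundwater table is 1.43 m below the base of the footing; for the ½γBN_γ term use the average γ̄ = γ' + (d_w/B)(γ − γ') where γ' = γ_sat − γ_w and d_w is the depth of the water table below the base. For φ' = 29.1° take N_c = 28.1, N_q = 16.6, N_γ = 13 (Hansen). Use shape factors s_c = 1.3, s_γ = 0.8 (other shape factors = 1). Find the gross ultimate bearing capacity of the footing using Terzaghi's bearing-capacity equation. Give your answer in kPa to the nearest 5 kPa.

Effective surcharge at the founding depth q = γ·D_f = 17.4 × 1.96 = 34.104 kPa.
With d_w = 1.43 m < B, γ̄ = 9.39 + (1.43/2.4) × (17.4 − 9.39) = 14.163 kN/m³.
q_ult = c·N_c·s_c + q·N_q + 0.5·γ·B·N_γ·s_γ
     = 12 × 28.1 × 1.3 + 34.104 × 16.6 + 0.5 × 14.163 × 2.4 × 13 × 0.8
     = 438.36 + 566.13 + 176.75 = 1181.2 kPa.

q_ult ≈ 1180 kPa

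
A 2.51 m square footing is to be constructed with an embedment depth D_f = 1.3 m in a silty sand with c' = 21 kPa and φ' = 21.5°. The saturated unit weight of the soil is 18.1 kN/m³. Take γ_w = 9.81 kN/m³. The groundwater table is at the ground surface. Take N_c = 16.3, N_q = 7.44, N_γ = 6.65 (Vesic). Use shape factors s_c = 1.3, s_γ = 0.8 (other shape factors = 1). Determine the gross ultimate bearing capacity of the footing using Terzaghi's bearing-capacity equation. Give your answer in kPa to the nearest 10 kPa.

q_ult ≈ 580 kPa

γ' = 18.1 − 9.81 = 8.29 kN/m³ (submerged throughout). q = 8.29 × 1.3 = 10.777 kPa; the same γ' applies in the ½γBN_γ term.
c·N_c·s_c = 21 × 16.3 × 1.3 = 444.99 kPa
q·N_q = 10.777 × 7.44 = 80.181 kPa
0.5·γ·B·N_γ·s_γ = 0.5 × 8.29 × 2.51 × 6.65 × 0.8 = 55.349 kPa
q_ult = 444.99 + 80.181 + 55.349 = 580.52 kPa.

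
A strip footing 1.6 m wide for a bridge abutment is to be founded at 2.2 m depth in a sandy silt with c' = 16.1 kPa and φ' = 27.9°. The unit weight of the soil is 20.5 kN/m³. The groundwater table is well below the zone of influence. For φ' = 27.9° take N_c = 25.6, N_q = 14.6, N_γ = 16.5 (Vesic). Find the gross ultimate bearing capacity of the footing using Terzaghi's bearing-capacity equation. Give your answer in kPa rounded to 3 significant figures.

q = γ·D_f = 20.5 × 2.2 = 45.1 kPa.
c·N_c = 16.1 × 25.6 = 412.16 kPa
q·N_q = 45.1 × 14.6 = 658.46 kPa
0.5·γ·B·N_γ = 0.5 × 20.5 × 1.6 × 16.5 = 270.6 kPa
q_ult = 412.16 + 658.46 + 270.6 = 1341.2 kPa.

q_ult ≈ 1340 kPa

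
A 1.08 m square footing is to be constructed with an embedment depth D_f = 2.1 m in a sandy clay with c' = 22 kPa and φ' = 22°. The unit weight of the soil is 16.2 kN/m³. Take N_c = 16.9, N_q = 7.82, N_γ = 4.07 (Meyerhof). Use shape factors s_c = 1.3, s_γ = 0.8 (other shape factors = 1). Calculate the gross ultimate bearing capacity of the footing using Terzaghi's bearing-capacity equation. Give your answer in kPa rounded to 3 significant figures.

q_ult ≈ 778 kPa

Effective surcharge at the founding depth q = γ·D_f = 16.2 × 2.1 = 34.02 kPa.
q_ult = c·N_c·s_c + q·N_q + 0.5·γ·B·N_γ·s_γ
     = 22 × 16.9 × 1.3 + 34.02 × 7.82 + 0.5 × 16.2 × 1.08 × 4.07 × 0.8
     = 483.34 + 266.04 + 28.483 = 777.86 kPa.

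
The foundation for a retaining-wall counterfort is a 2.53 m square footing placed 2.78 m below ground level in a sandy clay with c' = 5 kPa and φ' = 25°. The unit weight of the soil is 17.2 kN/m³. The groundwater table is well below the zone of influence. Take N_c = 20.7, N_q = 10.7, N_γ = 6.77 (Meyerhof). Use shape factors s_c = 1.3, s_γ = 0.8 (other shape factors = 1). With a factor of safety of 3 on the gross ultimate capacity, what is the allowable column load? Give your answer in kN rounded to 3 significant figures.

Overburden at base level: q = 17.2 × 2.78 = 47.816 kPa.
Cohesion term c·N_c·s_c = 5 × 20.7 × 1.3 = 134.55 kPa; surcharge term q·N_q = 47.816 × 10.7 = 511.63 kPa; self-weight term 0.5·γ·B·N_γ·s_γ = 0.5 × 17.2 × 2.53 × 6.77 × 0.8 = 117.84 kPa.
q_ult = 134.55 + 511.63 + 117.84 = 764.02 kPa.
Gross allowable pressure q_all = 764.02 / 3 = 254.67 kPa.
Footing area = 6.4009 m², so allowable column load = 254.67 × 6.4009 = 1630.1 kN.

P_all ≈ 1630 kN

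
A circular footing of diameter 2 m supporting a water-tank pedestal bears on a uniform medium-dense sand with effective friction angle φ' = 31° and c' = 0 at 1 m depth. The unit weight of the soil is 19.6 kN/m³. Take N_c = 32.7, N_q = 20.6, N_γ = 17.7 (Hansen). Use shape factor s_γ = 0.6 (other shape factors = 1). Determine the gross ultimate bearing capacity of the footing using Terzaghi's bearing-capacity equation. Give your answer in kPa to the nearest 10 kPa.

q_ult ≈ 610 kPa

Overburden at base level: q = 19.6 × 1 = 19.6 kPa.
Surcharge term q·N_q = 19.6 × 20.6 = 403.76 kPa; self-weight term 0.5·γ·B·N_γ·s_γ = 0.5 × 19.6 × 2 × 17.7 × 0.6 = 208.15 kPa.
q_ult = 403.76 + 208.15 = 611.91 kPa.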